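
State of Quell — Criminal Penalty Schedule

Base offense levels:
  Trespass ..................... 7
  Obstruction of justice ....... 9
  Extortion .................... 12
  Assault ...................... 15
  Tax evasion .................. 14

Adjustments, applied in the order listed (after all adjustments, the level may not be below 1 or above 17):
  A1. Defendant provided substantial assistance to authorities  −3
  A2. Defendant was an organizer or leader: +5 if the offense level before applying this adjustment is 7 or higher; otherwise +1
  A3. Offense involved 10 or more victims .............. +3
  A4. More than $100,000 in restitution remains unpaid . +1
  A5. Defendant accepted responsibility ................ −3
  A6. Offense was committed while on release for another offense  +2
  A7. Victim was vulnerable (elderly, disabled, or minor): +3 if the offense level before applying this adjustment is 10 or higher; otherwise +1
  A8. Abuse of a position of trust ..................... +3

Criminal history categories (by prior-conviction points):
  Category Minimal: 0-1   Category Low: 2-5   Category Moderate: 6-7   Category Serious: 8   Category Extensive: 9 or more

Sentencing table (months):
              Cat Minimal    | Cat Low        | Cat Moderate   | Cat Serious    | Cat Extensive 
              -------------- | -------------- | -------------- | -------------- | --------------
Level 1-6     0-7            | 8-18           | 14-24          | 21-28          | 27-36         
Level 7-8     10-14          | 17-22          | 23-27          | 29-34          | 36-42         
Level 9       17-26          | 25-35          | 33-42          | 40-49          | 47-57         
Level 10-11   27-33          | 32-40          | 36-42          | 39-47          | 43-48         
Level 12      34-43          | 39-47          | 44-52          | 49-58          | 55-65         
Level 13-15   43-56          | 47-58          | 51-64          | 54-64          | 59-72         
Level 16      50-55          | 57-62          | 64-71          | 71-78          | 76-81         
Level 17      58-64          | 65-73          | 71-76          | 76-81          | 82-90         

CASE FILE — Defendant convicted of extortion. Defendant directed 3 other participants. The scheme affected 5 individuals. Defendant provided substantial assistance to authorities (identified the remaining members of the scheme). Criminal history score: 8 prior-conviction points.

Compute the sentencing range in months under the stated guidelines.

Base offense level for extortion: 12.
A1 applies: 12 − 3 = 9.
A2 applies (level before this adjustment is 9 ≥ 7, so +5): 9 + 5 = 14.
A3 does not apply.
A4 does not apply.
A5 does not apply.
A8 does not apply.
Final offense level: 14.
Criminal history: 8 prior points → Category Serious (8).
Level 14 falls in the 13-15 band.
Grid: Level 13-15 × Category Serious = 54-64 months.

54-64 months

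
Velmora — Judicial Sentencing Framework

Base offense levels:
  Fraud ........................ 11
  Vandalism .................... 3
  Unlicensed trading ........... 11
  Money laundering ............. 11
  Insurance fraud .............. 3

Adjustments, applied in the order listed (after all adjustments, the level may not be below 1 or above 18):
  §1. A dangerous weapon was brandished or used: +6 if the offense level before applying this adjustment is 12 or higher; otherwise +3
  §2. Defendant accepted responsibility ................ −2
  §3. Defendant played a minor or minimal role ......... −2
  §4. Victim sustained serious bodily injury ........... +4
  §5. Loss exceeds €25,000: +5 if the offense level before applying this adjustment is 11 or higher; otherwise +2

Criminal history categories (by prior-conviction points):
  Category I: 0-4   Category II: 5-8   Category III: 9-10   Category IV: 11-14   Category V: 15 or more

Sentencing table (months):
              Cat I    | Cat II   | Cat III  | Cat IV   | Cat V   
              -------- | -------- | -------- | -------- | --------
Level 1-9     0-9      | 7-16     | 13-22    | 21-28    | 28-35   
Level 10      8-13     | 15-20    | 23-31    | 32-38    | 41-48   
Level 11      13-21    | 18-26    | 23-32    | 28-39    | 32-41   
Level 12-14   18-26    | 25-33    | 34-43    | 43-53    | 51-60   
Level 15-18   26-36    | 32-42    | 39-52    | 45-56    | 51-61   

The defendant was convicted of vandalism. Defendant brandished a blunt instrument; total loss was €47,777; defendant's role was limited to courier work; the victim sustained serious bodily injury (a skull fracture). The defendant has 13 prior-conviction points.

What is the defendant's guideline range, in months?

Base offense level for vandalism: 3.
§1 applies (level before this adjustment is 3 < 12, so +3): 3 + 3 = 6.
§3 applies: 6 − 2 = 4.
§4 applies: 4 + 4 = 8.
§5 applies (level before this adjustment is 8 < 11, so +2): 8 + 2 = 10.
Final offense level: 10.
Criminal history: 13 prior points → Category IV (11-14).
Level 10 falls in the 10 band.
Grid: Level 10 × Category IV = 32-38 months.

32-38 months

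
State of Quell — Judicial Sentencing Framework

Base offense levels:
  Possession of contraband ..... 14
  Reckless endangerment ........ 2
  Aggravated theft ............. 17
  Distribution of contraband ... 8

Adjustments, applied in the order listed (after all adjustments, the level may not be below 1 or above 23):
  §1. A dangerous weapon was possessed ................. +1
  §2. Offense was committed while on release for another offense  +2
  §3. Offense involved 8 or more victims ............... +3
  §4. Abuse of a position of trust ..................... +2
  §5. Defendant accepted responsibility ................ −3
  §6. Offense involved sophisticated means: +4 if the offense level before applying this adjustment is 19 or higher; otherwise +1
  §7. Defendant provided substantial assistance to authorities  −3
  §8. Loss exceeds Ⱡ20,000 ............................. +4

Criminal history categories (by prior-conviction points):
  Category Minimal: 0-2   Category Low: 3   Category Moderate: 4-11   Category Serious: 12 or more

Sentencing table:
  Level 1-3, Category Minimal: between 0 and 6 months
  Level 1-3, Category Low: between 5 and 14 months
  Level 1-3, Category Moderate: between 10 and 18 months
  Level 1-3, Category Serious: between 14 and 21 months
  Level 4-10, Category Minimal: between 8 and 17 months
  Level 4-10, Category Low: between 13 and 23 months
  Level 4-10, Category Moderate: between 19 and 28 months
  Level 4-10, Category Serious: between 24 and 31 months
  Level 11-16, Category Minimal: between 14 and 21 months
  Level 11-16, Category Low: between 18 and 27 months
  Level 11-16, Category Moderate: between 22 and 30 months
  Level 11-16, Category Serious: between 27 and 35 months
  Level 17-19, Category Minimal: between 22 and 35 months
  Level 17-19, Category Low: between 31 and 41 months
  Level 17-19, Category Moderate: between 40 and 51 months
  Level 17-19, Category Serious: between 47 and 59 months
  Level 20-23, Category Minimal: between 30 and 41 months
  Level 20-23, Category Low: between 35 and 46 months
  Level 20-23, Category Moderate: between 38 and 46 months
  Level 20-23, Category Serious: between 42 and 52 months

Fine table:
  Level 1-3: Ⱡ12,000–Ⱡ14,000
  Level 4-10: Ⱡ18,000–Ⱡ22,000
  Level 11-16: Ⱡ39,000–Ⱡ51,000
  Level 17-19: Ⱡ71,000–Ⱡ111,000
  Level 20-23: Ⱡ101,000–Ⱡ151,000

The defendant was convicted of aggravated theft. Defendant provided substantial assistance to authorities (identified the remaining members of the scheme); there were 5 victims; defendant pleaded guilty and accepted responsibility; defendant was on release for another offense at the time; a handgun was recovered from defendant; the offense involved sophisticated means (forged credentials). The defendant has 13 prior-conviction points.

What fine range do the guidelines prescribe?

Ⱡ39,000–Ⱡ51,000

Base offense level for aggravated theft: 17.
§1 applies: 17 + 1 = 18.
§2 applies: 18 + 2 = 20.
§3 does not apply.
§4 does not apply.
§5 applies: 20 − 3 = 17.
§6 applies (level before this adjustment is 17 < 19, so +1): 17 + 1 = 18.
§7 applies: 18 − 3 = 15.
Final offense level: 15.
Level 15 falls in the 11-16 band.
Fine table: Level 11-16 → Ⱡ39,000–Ⱡ51,000.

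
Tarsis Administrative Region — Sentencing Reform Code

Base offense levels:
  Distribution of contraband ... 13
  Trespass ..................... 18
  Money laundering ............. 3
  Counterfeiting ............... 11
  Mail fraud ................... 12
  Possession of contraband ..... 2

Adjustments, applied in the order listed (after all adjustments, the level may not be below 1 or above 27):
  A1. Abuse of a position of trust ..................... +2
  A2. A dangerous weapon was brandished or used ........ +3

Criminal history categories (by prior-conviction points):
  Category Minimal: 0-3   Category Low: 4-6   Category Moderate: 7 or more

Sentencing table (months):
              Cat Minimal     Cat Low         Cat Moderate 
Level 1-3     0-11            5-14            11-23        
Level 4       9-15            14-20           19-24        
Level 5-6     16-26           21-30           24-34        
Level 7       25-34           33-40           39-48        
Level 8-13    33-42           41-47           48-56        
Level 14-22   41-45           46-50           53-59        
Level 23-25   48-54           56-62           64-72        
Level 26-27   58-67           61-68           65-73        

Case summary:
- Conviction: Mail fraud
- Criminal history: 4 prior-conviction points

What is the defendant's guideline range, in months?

41-47 months

Base offense level for mail fraud: 12.
Final offense level: 12.
Criminal history: 4 prior points → Category Low (4-6).
Level 12 falls in the 8-13 band.
Grid: Level 8-13 × Category Low = 41-47 months.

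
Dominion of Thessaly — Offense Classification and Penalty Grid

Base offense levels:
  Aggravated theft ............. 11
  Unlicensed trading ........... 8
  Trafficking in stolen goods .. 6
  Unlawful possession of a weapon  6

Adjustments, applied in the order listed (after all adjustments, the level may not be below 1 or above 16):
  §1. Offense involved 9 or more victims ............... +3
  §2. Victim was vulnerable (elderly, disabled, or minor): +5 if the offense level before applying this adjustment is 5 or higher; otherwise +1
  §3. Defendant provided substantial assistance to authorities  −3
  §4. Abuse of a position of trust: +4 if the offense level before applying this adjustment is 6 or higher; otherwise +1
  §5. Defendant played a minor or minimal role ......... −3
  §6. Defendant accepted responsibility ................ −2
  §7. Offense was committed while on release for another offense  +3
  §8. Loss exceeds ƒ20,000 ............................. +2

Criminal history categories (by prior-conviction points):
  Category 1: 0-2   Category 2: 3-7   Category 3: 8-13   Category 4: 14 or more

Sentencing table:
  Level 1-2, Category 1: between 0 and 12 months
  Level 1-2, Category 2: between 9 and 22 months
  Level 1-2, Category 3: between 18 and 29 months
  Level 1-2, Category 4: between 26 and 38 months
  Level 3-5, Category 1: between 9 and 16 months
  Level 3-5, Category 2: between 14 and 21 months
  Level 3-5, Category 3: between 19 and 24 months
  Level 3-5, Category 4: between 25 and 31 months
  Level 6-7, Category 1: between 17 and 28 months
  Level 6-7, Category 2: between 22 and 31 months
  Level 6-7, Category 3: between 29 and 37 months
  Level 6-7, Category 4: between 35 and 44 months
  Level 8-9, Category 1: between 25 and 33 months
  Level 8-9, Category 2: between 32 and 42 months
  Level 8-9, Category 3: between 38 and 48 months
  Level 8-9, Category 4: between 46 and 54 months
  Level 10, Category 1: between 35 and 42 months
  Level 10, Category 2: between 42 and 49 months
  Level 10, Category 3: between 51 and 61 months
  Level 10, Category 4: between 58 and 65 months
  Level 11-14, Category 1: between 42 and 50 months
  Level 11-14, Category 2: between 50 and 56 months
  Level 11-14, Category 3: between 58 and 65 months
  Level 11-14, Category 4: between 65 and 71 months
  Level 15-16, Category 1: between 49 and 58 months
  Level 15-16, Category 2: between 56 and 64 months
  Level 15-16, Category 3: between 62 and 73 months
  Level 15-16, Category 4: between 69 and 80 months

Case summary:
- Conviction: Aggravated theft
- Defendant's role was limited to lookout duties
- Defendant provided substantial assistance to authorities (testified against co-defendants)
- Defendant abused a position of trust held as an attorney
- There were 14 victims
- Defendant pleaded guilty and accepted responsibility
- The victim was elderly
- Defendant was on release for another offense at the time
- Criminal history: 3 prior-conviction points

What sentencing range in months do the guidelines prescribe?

56-64 months

Base offense level for aggravated theft: 11.
§1 applies: 11 + 3 = 14.
§2 applies (level before this adjustment is 14 ≥ 5, so +5): 14 + 5 = 19.
§3 applies: 19 − 3 = 16.
§4 applies (level before this adjustment is 16 ≥ 6, so +4): 16 + 4 = 20.
§5 applies: 20 − 3 = 17.
§6 applies: 17 − 2 = 15.
§7 applies: 15 + 3 = 18.
§8 does not apply.
Level 18 exceeds the maximum of 16; capped at 16.
Final offense level: 16.
Criminal history: 3 prior points → Category 2 (3-7).
Level 16 falls in the 15-16 band.
Grid: Level 15-16 × Category 2 = 56-64 months.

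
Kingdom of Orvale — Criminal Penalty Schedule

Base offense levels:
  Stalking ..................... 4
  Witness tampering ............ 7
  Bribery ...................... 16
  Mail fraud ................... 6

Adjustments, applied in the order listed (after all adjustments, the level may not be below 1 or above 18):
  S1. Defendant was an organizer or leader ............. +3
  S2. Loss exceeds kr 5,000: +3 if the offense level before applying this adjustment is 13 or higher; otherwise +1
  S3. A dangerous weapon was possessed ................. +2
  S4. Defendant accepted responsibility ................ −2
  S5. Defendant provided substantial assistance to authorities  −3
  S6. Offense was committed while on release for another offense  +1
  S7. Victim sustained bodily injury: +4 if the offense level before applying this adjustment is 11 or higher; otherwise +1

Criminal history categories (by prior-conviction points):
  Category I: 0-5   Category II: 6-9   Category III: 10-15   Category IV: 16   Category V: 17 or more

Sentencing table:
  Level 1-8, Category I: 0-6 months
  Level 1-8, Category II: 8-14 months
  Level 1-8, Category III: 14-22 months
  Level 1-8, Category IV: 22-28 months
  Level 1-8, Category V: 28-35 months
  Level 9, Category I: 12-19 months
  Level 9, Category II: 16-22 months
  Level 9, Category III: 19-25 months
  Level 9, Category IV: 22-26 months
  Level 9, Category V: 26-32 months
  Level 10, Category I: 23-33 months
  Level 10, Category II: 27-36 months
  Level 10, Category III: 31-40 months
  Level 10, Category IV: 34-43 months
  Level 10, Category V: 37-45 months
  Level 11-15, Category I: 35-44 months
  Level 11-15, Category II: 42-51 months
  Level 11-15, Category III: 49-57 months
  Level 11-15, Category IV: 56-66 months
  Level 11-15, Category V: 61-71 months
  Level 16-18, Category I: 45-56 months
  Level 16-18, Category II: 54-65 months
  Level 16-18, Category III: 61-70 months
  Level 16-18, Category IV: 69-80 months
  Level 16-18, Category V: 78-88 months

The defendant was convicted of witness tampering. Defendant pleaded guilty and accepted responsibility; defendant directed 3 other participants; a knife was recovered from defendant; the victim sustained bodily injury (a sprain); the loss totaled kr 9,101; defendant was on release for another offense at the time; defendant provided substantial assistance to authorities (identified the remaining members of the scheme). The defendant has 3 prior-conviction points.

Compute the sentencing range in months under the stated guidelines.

Base offense level for witness tampering: 7.
S1 applies: 7 + 3 = 10.
S2 applies (level before this adjustment is 10 < 13, so +1): 10 + 1 = 11.
S3 applies: 11 + 2 = 13.
S4 applies: 13 − 2 = 11.
S5 applies: 11 − 3 = 8.
S6 applies: 8 + 1 = 9.
S7 applies (level before this adjustment is 9 < 11, so +1): 9 + 1 = 10.
Final offense level: 10.
Criminal history: 3 prior points → Category I (0-5).
Level 10 falls in the 10 band.
Grid: Level 10 × Category I = 23-33 months.

23-33 months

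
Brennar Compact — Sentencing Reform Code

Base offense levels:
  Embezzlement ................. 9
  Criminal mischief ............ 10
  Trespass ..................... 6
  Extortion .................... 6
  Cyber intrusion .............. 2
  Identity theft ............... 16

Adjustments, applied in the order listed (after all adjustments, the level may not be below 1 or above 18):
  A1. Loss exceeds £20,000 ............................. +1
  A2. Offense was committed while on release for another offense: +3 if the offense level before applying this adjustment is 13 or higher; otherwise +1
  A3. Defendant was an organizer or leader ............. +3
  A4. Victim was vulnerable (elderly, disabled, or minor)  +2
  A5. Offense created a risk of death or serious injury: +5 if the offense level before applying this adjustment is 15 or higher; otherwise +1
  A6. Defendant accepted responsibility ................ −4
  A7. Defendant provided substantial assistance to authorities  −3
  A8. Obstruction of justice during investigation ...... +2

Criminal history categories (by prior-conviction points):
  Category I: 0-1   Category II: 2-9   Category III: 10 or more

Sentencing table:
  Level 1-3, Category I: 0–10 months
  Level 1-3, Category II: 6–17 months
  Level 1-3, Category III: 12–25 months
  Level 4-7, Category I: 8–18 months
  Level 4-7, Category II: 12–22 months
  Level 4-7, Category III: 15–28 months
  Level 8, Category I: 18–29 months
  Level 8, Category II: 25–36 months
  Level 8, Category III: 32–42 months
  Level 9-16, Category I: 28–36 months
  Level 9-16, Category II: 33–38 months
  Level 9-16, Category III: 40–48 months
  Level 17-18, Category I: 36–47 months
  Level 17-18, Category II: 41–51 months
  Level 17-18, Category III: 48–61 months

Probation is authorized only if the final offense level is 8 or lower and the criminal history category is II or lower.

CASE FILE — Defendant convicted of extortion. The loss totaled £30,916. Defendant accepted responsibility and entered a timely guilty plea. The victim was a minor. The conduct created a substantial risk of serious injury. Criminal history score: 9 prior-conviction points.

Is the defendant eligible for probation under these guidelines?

Base offense level for extortion: 6.
A1 applies: 6 + 1 = 7.
A3 does not apply.
A4 applies: 7 + 2 = 9.
A5 applies (level before this adjustment is 9 < 15, so +1): 9 + 1 = 10.
A6 applies: 10 − 4 = 6.
Final offense level: 6.
Criminal history: 9 prior points → Category II (2-9).
Level 6 falls in the 4-7 band.
Grid: Level 4-7 × Category II = 12-22 months.
Probation check: level 6 ≤ 8 and category II ≤ II → eligible.

Yes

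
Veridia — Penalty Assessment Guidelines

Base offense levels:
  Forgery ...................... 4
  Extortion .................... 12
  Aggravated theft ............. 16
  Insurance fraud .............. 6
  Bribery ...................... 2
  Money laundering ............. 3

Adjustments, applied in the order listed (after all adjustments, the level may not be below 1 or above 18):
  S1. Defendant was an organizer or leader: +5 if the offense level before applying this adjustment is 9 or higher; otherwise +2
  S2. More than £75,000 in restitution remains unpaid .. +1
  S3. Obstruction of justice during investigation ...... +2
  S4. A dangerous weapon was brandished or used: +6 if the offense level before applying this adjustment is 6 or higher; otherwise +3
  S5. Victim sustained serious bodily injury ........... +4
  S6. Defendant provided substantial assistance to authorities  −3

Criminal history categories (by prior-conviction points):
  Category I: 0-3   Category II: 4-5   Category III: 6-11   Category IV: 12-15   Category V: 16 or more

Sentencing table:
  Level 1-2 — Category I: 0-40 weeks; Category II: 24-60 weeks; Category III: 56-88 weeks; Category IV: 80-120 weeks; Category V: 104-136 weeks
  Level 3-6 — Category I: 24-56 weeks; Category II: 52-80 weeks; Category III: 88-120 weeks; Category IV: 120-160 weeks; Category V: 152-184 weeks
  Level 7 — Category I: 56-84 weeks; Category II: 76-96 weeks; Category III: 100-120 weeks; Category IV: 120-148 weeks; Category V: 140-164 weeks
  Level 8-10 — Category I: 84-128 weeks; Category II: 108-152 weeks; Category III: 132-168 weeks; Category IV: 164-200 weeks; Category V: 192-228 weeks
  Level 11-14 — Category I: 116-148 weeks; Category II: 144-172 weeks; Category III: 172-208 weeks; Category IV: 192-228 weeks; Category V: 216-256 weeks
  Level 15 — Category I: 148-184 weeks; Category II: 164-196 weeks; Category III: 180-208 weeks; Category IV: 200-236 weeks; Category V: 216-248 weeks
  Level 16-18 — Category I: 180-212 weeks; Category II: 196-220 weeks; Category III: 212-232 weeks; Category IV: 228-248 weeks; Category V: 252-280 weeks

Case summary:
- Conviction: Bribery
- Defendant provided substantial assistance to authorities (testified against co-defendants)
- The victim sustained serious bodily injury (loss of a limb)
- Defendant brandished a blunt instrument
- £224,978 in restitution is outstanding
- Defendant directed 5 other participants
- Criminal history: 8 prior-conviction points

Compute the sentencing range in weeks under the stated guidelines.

132-168 weeks

Base offense level for bribery: 2.
S1 applies (level before this adjustment is 2 < 9, so +2): 2 + 2 = 4.
S2 applies: 4 + 1 = 5.
S3 does not apply.
S4 applies (level before this adjustment is 5 < 6, so +3): 5 + 3 = 8.
S5 applies: 8 + 4 = 12.
S6 applies: 12 − 3 = 9.
Final offense level: 9.
Criminal history: 8 prior points → Category III (6-11).
Level 9 falls in the 8-10 band.
Grid: Level 8-10 × Category III = 132-168 weeks.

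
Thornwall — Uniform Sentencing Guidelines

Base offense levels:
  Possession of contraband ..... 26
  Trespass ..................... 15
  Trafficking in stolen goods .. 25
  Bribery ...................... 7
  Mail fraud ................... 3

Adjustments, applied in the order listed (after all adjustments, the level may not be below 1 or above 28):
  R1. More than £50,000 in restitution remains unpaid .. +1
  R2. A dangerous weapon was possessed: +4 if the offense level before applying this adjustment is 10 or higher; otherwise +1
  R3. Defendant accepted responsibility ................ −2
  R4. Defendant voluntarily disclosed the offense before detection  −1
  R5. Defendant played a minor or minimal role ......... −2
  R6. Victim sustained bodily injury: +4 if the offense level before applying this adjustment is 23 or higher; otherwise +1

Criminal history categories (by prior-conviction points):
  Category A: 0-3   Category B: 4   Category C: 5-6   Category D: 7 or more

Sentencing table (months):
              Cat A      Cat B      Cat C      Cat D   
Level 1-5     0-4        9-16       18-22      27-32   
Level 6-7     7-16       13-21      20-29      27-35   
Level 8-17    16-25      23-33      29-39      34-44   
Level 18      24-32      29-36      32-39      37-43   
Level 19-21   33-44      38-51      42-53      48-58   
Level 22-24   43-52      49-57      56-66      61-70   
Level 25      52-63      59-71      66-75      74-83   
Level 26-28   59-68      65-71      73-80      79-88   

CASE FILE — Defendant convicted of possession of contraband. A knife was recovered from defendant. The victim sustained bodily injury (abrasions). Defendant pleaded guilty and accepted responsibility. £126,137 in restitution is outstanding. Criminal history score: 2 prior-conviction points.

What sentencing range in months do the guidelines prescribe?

59-68 months

Base offense level for possession of contraband: 26.
R1 applies: 26 + 1 = 27.
R2 applies (level before this adjustment is 27 ≥ 10, so +4): 27 + 4 = 31.
R3 applies: 31 − 2 = 29.
R5 does not apply.
R6 applies (level before this adjustment is 29 ≥ 23, so +4): 29 + 4 = 33.
Level 33 exceeds the maximum of 28; capped at 28.
Final offense level: 28.
Criminal history: 2 prior points → Category A (0-3).
Level 28 falls in the 26-28 band.
Grid: Level 26-28 × Category A = 59-68 months.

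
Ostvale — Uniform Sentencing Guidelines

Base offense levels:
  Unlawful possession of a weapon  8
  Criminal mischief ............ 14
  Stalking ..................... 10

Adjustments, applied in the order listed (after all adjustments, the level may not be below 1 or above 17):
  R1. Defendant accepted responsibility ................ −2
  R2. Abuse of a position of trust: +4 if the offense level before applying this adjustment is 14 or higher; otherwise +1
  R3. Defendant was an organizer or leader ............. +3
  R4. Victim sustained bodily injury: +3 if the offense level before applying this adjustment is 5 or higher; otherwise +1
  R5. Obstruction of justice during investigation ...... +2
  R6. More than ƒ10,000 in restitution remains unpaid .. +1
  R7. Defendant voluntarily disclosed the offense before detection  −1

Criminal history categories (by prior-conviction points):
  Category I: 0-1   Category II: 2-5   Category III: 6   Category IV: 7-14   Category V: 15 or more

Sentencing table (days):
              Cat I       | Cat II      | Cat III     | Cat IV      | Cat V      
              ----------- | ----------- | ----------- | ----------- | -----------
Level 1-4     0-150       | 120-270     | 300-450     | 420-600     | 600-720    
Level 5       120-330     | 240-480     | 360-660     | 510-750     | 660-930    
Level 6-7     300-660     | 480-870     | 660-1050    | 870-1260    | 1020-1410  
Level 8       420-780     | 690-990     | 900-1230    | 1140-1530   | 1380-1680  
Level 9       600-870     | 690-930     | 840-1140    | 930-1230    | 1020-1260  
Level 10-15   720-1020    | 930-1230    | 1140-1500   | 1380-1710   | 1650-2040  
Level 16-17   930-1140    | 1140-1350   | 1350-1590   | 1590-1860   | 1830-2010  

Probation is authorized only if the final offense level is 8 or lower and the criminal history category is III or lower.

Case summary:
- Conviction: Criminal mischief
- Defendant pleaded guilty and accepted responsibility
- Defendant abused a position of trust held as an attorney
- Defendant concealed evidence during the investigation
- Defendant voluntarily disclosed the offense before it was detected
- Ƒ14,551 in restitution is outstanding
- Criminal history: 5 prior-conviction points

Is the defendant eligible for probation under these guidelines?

No

Base offense level for criminal mischief: 14.
R1 applies: 14 − 2 = 12.
R2 applies (level before this adjustment is 12 < 14, so +1): 12 + 1 = 13.
R3 does not apply.
R5 applies: 13 + 2 = 15.
R6 applies: 15 + 1 = 16.
R7 applies: 16 − 1 = 15.
Final offense level: 15.
Criminal history: 5 prior points → Category II (2-5).
Level 15 falls in the 10-15 band.
Grid: Level 10-15 × Category II = 930-1230 days.
Probation check: level 15 > 8 and category II ≤ III → not eligible.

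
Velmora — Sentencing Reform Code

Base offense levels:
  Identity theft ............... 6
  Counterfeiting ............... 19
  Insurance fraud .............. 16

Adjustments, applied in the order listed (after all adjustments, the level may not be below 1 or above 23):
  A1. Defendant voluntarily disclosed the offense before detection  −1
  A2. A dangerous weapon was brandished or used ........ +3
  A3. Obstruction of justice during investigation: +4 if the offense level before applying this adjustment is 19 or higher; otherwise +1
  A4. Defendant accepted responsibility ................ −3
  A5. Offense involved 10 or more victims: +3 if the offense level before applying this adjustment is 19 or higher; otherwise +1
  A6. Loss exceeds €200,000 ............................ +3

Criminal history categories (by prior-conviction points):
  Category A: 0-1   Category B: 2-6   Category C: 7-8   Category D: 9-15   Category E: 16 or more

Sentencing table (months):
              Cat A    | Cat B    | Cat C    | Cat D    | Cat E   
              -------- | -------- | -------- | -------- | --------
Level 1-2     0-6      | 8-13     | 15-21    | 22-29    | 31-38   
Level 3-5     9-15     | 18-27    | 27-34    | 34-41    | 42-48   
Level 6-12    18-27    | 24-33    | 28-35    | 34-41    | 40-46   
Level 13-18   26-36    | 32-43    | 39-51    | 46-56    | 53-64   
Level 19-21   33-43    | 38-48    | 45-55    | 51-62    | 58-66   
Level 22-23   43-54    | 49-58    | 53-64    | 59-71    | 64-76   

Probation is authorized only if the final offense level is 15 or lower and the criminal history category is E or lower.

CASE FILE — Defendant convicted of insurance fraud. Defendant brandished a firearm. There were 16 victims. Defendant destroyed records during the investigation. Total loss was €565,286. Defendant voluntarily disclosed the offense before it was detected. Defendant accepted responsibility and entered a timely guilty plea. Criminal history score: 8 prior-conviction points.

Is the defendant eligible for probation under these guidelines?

Base offense level for insurance fraud: 16.
A1 applies: 16 − 1 = 15.
A2 applies: 15 + 3 = 18.
A3 applies (level before this adjustment is 18 < 19, so +1): 18 + 1 = 19.
A4 applies: 19 − 3 = 16.
A5 applies (level before this adjustment is 16 < 19, so +1): 16 + 1 = 17.
A6 applies: 17 + 3 = 20.
Final offense level: 20.
Criminal history: 8 prior points → Category C (7-8).
Level 20 falls in the 19-21 band.
Grid: Level 19-21 × Category C = 45-55 months.
Probation check: level 20 > 15 and category C ≤ E → not eligible.

No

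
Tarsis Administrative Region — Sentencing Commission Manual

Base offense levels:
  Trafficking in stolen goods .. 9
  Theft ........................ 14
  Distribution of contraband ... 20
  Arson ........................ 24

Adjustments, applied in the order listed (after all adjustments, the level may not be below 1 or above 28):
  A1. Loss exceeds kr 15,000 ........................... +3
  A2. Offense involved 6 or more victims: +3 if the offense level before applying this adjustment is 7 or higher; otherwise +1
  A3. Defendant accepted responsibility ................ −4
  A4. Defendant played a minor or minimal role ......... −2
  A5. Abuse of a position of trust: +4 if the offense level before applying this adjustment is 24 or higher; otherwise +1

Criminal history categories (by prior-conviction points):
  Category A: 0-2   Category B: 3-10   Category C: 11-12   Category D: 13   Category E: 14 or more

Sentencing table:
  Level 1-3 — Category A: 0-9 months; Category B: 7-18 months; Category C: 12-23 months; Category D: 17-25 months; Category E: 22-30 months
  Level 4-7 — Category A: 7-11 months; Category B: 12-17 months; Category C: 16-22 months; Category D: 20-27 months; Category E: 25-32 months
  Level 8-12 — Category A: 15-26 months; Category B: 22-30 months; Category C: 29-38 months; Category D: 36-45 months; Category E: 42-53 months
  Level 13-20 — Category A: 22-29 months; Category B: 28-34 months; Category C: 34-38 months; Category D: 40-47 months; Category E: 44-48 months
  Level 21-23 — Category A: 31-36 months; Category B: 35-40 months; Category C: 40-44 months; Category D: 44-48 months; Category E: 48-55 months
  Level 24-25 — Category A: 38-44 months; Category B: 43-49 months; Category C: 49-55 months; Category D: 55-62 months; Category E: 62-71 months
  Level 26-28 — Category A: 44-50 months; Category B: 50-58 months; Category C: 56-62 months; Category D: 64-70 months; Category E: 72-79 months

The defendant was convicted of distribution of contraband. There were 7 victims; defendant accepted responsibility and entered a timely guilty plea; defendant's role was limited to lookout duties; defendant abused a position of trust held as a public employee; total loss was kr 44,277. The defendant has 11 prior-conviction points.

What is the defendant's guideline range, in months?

Base offense level for distribution of contraband: 20.
A1 applies: 20 + 3 = 23.
A2 applies (level before this adjustment is 23 ≥ 7, so +3): 23 + 3 = 26.
A3 applies: 26 − 4 = 22.
A4 applies: 22 − 2 = 20.
A5 applies (level before this adjustment is 20 < 24, so +1): 20 + 1 = 21.
Final offense level: 21.
Criminal history: 11 prior points → Category C (11-12).
Level 21 falls in the 21-23 band.
Grid: Level 21-23 × Category C = 40-44 months.

40-44 months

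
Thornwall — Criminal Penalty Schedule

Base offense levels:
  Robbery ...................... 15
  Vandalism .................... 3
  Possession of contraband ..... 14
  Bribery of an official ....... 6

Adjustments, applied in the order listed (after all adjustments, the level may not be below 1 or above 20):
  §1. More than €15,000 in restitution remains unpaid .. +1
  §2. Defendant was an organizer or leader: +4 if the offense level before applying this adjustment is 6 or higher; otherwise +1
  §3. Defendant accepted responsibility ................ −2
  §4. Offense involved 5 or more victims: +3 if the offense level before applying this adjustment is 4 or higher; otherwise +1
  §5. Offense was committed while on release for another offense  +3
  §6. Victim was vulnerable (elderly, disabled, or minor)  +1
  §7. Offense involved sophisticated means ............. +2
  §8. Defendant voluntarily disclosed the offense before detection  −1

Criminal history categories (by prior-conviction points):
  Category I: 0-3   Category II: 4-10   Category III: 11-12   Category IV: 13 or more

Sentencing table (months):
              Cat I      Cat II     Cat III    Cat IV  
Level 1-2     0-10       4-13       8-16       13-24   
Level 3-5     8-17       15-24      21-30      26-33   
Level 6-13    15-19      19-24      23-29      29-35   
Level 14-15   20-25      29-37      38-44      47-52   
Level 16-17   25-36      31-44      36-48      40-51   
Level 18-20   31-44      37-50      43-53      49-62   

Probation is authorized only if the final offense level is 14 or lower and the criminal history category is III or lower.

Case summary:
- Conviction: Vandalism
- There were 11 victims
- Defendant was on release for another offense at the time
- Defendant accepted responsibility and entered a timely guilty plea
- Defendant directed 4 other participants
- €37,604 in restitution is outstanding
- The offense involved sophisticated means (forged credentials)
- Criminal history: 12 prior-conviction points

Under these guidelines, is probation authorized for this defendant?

Base offense level for vandalism: 3.
§1 applies: 3 + 1 = 4.
§2 applies (level before this adjustment is 4 < 6, so +1): 4 + 1 = 5.
§3 applies: 5 − 2 = 3.
§4 applies (level before this adjustment is 3 < 4, so +1): 3 + 1 = 4.
§5 applies: 4 + 3 = 7.
§7 applies: 7 + 2 = 9.
Final offense level: 9.
Criminal history: 12 prior points → Category III (11-12).
Level 9 falls in the 6-13 band.
Grid: Level 6-13 × Category III = 23-29 months.
Probation check: level 9 ≤ 14 and category III ≤ III → eligible.

Yes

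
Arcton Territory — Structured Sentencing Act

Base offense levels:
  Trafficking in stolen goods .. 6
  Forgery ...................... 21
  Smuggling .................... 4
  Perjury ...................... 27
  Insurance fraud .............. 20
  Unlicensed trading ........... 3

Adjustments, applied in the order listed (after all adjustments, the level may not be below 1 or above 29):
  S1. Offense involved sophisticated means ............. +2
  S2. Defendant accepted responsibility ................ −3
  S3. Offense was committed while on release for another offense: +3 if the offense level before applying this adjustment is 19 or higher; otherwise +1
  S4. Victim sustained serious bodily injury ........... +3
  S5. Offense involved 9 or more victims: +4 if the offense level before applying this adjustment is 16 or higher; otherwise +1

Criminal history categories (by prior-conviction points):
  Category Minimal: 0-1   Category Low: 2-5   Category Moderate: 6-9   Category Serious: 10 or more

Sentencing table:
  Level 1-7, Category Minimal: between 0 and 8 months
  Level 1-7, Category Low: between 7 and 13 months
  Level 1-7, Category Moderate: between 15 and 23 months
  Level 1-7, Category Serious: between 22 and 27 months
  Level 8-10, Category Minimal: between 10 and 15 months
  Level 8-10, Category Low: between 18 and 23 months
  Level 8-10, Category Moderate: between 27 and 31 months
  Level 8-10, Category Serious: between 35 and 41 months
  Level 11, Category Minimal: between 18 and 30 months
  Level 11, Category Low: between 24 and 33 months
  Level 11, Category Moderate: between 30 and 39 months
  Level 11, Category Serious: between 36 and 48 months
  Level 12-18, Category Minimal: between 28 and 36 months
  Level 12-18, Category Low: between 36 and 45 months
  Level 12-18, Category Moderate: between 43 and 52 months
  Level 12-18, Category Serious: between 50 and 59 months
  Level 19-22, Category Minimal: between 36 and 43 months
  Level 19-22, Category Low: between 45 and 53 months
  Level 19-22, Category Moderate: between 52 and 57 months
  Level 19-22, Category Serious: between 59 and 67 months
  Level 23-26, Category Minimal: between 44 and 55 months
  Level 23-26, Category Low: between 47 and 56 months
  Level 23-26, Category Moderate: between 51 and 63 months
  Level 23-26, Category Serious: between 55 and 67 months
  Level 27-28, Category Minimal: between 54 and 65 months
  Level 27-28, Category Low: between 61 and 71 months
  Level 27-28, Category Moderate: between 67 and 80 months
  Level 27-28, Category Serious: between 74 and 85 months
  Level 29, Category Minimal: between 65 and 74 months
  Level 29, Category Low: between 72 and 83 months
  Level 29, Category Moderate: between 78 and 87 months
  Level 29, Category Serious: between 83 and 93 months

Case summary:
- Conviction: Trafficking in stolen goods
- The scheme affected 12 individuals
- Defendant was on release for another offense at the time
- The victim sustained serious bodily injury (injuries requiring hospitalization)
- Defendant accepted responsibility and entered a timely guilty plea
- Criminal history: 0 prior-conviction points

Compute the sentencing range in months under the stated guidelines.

10-15 months

Base offense level for trafficking in stolen goods: 6.
S2 applies: 6 − 3 = 3.
S3 applies (level before this adjustment is 3 < 19, so +1): 3 + 1 = 4.
S4 applies: 4 + 3 = 7.
S5 applies (level before this adjustment is 7 < 16, so +1): 7 + 1 = 8.
Final offense level: 8.
Criminal history: 0 prior points → Category Minimal (0-1).
Level 8 falls in the 8-10 band.
Grid: Level 8-10 × Category Minimal = 10-15 months.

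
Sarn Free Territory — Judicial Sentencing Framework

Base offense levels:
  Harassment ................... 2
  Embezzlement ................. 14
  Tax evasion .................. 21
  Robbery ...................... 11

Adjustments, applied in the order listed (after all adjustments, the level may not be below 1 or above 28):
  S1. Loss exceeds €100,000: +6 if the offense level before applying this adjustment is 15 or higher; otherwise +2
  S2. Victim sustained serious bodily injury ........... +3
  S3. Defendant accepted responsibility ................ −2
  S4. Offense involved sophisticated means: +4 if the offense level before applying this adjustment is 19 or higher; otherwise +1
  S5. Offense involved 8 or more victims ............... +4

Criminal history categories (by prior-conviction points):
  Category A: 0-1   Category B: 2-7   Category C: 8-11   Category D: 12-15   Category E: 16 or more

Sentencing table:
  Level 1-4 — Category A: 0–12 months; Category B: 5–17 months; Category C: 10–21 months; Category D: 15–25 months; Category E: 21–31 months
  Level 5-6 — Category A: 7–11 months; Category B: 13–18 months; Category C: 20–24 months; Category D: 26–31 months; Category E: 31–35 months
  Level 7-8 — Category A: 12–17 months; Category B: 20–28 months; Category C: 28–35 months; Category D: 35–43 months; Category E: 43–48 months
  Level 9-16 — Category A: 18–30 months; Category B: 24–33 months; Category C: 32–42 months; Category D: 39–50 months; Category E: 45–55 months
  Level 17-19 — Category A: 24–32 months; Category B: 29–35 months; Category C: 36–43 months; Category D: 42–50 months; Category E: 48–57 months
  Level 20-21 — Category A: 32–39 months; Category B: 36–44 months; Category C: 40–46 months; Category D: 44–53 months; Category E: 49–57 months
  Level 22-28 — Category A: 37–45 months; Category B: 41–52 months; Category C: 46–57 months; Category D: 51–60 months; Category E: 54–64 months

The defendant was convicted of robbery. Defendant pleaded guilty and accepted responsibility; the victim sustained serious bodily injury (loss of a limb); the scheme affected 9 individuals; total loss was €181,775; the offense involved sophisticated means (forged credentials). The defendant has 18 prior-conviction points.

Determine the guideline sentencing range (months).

Base offense level for robbery: 11.
S1 applies (level before this adjustment is 11 < 15, so +2): 11 + 2 = 13.
S2 applies: 13 + 3 = 16.
S3 applies: 16 − 2 = 14.
S4 applies (level before this adjustment is 14 < 19, so +1): 14 + 1 = 15.
S5 applies: 15 + 4 = 19.
Final offense level: 19.
Criminal history: 18 prior points → Category E (16+).
Level 19 falls in the 17-19 band.
Grid: Level 17-19 × Category E = 48-57 months.

48-57 months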